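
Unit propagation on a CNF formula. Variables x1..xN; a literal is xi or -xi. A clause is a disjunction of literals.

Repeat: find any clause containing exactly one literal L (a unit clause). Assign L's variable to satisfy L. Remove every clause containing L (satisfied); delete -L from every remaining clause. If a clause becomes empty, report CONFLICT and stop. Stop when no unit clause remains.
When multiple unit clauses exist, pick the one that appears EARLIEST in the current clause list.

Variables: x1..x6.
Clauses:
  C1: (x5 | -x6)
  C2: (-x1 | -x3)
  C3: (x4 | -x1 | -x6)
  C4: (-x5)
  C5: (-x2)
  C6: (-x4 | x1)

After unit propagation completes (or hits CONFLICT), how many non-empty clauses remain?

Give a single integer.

Answer: 2

Derivation:
unit clause [-5] forces x5=F; simplify:
  drop 5 from [5, -6] -> [-6]
  satisfied 1 clause(s); 5 remain; assigned so far: [5]
unit clause [-6] forces x6=F; simplify:
  satisfied 2 clause(s); 3 remain; assigned so far: [5, 6]
unit clause [-2] forces x2=F; simplify:
  satisfied 1 clause(s); 2 remain; assigned so far: [2, 5, 6]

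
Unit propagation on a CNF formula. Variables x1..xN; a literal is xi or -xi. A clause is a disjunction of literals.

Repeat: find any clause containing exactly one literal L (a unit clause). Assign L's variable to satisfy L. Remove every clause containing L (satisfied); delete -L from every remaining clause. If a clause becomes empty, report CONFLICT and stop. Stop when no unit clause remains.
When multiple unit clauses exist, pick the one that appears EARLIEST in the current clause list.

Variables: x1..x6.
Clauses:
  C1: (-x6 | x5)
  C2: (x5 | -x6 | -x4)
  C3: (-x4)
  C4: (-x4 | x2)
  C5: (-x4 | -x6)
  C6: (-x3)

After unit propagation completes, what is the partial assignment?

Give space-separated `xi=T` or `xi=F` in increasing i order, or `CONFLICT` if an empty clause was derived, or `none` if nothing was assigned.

unit clause [-4] forces x4=F; simplify:
  satisfied 4 clause(s); 2 remain; assigned so far: [4]
unit clause [-3] forces x3=F; simplify:
  satisfied 1 clause(s); 1 remain; assigned so far: [3, 4]

Answer: x3=F x4=F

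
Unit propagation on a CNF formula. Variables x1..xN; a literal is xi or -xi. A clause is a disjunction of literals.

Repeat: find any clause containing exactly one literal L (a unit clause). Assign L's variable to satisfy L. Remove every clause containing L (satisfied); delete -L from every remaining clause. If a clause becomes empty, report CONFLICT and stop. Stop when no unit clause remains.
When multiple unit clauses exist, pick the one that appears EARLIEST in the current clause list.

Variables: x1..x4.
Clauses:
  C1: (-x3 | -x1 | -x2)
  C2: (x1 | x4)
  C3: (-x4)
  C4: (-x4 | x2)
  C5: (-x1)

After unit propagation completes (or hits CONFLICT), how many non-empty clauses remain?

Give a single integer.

unit clause [-4] forces x4=F; simplify:
  drop 4 from [1, 4] -> [1]
  satisfied 2 clause(s); 3 remain; assigned so far: [4]
unit clause [1] forces x1=T; simplify:
  drop -1 from [-3, -1, -2] -> [-3, -2]
  drop -1 from [-1] -> [] (empty!)
  satisfied 1 clause(s); 2 remain; assigned so far: [1, 4]
CONFLICT (empty clause)

Answer: 1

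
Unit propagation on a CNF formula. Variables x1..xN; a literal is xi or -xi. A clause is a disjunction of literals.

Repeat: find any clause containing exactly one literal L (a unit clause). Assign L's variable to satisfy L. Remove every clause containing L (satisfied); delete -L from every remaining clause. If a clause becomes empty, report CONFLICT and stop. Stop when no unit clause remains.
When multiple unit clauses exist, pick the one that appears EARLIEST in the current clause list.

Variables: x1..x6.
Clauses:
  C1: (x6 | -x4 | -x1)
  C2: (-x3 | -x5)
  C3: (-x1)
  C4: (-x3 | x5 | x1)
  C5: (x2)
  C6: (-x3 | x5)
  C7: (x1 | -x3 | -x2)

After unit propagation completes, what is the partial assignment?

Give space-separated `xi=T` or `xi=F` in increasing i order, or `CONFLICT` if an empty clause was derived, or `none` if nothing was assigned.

unit clause [-1] forces x1=F; simplify:
  drop 1 from [-3, 5, 1] -> [-3, 5]
  drop 1 from [1, -3, -2] -> [-3, -2]
  satisfied 2 clause(s); 5 remain; assigned so far: [1]
unit clause [2] forces x2=T; simplify:
  drop -2 from [-3, -2] -> [-3]
  satisfied 1 clause(s); 4 remain; assigned so far: [1, 2]
unit clause [-3] forces x3=F; simplify:
  satisfied 4 clause(s); 0 remain; assigned so far: [1, 2, 3]

Answer: x1=F x2=T x3=F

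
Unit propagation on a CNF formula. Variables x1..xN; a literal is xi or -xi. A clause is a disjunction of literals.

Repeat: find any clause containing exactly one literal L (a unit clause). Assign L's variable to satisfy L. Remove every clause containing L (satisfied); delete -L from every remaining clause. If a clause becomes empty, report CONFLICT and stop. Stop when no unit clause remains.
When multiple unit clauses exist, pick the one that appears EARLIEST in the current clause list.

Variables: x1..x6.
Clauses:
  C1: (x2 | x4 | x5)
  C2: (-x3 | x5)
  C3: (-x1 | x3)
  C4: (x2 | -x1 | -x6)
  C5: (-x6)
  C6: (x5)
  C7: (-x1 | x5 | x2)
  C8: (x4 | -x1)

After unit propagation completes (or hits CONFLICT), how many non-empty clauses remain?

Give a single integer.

Answer: 2

Derivation:
unit clause [-6] forces x6=F; simplify:
  satisfied 2 clause(s); 6 remain; assigned so far: [6]
unit clause [5] forces x5=T; simplify:
  satisfied 4 clause(s); 2 remain; assigned so far: [5, 6]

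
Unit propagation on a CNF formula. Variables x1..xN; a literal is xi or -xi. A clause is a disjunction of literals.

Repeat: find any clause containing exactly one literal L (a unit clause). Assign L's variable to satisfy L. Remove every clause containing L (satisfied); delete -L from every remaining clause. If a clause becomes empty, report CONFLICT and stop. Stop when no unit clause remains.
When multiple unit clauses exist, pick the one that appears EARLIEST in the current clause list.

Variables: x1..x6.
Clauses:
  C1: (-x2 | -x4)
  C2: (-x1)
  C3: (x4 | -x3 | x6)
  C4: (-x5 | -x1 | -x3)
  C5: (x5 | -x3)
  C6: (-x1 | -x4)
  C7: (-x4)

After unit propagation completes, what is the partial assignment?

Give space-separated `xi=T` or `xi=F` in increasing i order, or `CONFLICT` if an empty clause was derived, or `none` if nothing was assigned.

unit clause [-1] forces x1=F; simplify:
  satisfied 3 clause(s); 4 remain; assigned so far: [1]
unit clause [-4] forces x4=F; simplify:
  drop 4 from [4, -3, 6] -> [-3, 6]
  satisfied 2 clause(s); 2 remain; assigned so far: [1, 4]

Answer: x1=F x4=F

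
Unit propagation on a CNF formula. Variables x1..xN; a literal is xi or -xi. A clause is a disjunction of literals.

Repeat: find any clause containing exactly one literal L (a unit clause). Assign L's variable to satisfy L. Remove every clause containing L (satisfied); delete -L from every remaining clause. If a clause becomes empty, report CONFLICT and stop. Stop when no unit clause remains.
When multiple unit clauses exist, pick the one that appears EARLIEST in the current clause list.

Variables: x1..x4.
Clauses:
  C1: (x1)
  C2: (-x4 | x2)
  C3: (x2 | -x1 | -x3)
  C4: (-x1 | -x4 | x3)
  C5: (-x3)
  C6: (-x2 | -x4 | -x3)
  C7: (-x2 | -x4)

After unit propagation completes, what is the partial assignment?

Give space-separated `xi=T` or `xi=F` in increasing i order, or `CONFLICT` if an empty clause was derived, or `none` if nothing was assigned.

Answer: x1=T x3=F x4=F

Derivation:
unit clause [1] forces x1=T; simplify:
  drop -1 from [2, -1, -3] -> [2, -3]
  drop -1 from [-1, -4, 3] -> [-4, 3]
  satisfied 1 clause(s); 6 remain; assigned so far: [1]
unit clause [-3] forces x3=F; simplify:
  drop 3 from [-4, 3] -> [-4]
  satisfied 3 clause(s); 3 remain; assigned so far: [1, 3]
unit clause [-4] forces x4=F; simplify:
  satisfied 3 clause(s); 0 remain; assigned so far: [1, 3, 4]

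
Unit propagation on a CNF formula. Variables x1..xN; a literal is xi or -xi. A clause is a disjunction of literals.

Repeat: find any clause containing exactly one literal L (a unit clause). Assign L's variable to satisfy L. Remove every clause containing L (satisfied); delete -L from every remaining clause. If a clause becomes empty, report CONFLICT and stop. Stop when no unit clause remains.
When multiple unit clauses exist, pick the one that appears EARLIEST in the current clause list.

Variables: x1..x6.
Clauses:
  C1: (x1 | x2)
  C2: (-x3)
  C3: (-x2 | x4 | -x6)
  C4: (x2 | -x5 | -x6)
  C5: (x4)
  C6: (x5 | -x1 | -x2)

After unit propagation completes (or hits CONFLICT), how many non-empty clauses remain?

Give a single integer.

unit clause [-3] forces x3=F; simplify:
  satisfied 1 clause(s); 5 remain; assigned so far: [3]
unit clause [4] forces x4=T; simplify:
  satisfied 2 clause(s); 3 remain; assigned so far: [3, 4]

Answer: 3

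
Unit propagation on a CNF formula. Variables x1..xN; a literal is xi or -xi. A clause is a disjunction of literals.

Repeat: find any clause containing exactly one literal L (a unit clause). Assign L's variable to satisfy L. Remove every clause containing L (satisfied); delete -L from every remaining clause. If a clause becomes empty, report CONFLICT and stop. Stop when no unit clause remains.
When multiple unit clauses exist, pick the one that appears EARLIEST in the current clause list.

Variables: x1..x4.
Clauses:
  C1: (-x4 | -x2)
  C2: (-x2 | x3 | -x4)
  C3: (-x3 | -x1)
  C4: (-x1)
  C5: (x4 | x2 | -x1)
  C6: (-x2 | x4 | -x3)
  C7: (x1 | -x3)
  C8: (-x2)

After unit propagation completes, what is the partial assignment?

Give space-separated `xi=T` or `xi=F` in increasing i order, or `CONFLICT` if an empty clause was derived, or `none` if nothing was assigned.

unit clause [-1] forces x1=F; simplify:
  drop 1 from [1, -3] -> [-3]
  satisfied 3 clause(s); 5 remain; assigned so far: [1]
unit clause [-3] forces x3=F; simplify:
  drop 3 from [-2, 3, -4] -> [-2, -4]
  satisfied 2 clause(s); 3 remain; assigned so far: [1, 3]
unit clause [-2] forces x2=F; simplify:
  satisfied 3 clause(s); 0 remain; assigned so far: [1, 2, 3]

Answer: x1=F x2=F x3=F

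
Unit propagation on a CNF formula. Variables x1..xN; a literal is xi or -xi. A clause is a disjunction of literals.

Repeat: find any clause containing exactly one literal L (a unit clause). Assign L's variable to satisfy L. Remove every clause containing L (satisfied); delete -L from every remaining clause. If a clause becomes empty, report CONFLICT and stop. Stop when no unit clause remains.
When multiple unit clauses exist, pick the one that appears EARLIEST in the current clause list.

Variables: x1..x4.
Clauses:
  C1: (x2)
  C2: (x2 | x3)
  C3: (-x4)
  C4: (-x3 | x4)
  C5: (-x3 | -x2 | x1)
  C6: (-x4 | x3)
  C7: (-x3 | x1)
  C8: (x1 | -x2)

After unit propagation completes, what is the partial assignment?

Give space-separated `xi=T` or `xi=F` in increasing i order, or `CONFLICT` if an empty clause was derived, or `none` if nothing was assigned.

unit clause [2] forces x2=T; simplify:
  drop -2 from [-3, -2, 1] -> [-3, 1]
  drop -2 from [1, -2] -> [1]
  satisfied 2 clause(s); 6 remain; assigned so far: [2]
unit clause [-4] forces x4=F; simplify:
  drop 4 from [-3, 4] -> [-3]
  satisfied 2 clause(s); 4 remain; assigned so far: [2, 4]
unit clause [-3] forces x3=F; simplify:
  satisfied 3 clause(s); 1 remain; assigned so far: [2, 3, 4]
unit clause [1] forces x1=T; simplify:
  satisfied 1 clause(s); 0 remain; assigned so far: [1, 2, 3, 4]

Answer: x1=T x2=T x3=F x4=F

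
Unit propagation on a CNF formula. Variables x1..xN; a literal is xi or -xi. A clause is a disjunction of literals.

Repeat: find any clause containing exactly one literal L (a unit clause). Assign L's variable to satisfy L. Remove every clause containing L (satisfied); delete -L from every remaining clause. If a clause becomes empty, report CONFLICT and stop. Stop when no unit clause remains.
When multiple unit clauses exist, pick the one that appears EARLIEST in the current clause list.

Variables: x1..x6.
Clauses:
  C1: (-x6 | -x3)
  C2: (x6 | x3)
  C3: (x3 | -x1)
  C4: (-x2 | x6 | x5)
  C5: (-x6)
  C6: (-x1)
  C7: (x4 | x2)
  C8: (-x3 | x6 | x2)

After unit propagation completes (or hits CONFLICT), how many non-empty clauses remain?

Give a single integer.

unit clause [-6] forces x6=F; simplify:
  drop 6 from [6, 3] -> [3]
  drop 6 from [-2, 6, 5] -> [-2, 5]
  drop 6 from [-3, 6, 2] -> [-3, 2]
  satisfied 2 clause(s); 6 remain; assigned so far: [6]
unit clause [3] forces x3=T; simplify:
  drop -3 from [-3, 2] -> [2]
  satisfied 2 clause(s); 4 remain; assigned so far: [3, 6]
unit clause [-1] forces x1=F; simplify:
  satisfied 1 clause(s); 3 remain; assigned so far: [1, 3, 6]
unit clause [2] forces x2=T; simplify:
  drop -2 from [-2, 5] -> [5]
  satisfied 2 clause(s); 1 remain; assigned so far: [1, 2, 3, 6]
unit clause [5] forces x5=T; simplify:
  satisfied 1 clause(s); 0 remain; assigned so far: [1, 2, 3, 5, 6]

Answer: 0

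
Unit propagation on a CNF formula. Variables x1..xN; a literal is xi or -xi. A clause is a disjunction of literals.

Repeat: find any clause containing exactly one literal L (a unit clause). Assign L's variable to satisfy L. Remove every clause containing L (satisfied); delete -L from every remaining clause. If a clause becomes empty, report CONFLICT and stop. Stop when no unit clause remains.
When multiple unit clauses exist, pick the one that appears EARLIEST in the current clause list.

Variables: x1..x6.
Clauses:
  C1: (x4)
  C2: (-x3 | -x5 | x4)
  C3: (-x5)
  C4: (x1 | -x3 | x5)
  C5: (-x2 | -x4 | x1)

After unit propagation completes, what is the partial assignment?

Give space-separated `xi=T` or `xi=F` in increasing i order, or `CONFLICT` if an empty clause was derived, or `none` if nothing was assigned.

unit clause [4] forces x4=T; simplify:
  drop -4 from [-2, -4, 1] -> [-2, 1]
  satisfied 2 clause(s); 3 remain; assigned so far: [4]
unit clause [-5] forces x5=F; simplify:
  drop 5 from [1, -3, 5] -> [1, -3]
  satisfied 1 clause(s); 2 remain; assigned so far: [4, 5]

Answer: x4=T x5=F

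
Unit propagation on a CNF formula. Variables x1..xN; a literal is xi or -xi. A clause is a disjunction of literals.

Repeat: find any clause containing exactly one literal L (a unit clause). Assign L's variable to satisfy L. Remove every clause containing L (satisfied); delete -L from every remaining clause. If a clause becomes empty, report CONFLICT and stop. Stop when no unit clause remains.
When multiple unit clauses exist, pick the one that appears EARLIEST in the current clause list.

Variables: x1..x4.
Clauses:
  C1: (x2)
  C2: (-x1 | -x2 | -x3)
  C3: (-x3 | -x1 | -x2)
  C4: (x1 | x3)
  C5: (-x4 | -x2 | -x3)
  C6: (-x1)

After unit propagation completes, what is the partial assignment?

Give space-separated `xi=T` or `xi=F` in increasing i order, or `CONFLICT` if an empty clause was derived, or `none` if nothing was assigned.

Answer: x1=F x2=T x3=T x4=F

Derivation:
unit clause [2] forces x2=T; simplify:
  drop -2 from [-1, -2, -3] -> [-1, -3]
  drop -2 from [-3, -1, -2] -> [-3, -1]
  drop -2 from [-4, -2, -3] -> [-4, -3]
  satisfied 1 clause(s); 5 remain; assigned so far: [2]
unit clause [-1] forces x1=F; simplify:
  drop 1 from [1, 3] -> [3]
  satisfied 3 clause(s); 2 remain; assigned so far: [1, 2]
unit clause [3] forces x3=T; simplify:
  drop -3 from [-4, -3] -> [-4]
  satisfied 1 clause(s); 1 remain; assigned so far: [1, 2, 3]
unit clause [-4] forces x4=F; simplify:
  satisfied 1 clause(s); 0 remain; assigned so far: [1, 2, 3, 4]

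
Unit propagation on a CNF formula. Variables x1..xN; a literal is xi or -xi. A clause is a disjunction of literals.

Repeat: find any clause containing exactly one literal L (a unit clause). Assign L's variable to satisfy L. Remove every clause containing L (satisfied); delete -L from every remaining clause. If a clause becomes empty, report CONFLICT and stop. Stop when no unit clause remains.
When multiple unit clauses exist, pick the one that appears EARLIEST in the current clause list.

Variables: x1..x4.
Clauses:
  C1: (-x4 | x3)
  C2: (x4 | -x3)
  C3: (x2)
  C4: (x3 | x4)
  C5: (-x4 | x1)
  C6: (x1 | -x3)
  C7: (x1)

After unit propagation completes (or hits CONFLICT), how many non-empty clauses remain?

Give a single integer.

unit clause [2] forces x2=T; simplify:
  satisfied 1 clause(s); 6 remain; assigned so far: [2]
unit clause [1] forces x1=T; simplify:
  satisfied 3 clause(s); 3 remain; assigned so far: [1, 2]

Answer: 3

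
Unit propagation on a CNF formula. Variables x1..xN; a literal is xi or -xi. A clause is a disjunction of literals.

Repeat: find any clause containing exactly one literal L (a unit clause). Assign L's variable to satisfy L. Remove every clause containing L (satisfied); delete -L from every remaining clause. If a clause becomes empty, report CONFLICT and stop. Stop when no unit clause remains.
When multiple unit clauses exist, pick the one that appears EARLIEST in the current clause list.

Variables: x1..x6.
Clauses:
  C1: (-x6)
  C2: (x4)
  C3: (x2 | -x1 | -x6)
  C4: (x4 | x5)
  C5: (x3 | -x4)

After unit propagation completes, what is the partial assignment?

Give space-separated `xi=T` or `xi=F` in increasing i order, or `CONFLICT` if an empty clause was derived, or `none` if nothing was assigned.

Answer: x3=T x4=T x6=F

Derivation:
unit clause [-6] forces x6=F; simplify:
  satisfied 2 clause(s); 3 remain; assigned so far: [6]
unit clause [4] forces x4=T; simplify:
  drop -4 from [3, -4] -> [3]
  satisfied 2 clause(s); 1 remain; assigned so far: [4, 6]
unit clause [3] forces x3=T; simplify:
  satisfied 1 clause(s); 0 remain; assigned so far: [3, 4, 6]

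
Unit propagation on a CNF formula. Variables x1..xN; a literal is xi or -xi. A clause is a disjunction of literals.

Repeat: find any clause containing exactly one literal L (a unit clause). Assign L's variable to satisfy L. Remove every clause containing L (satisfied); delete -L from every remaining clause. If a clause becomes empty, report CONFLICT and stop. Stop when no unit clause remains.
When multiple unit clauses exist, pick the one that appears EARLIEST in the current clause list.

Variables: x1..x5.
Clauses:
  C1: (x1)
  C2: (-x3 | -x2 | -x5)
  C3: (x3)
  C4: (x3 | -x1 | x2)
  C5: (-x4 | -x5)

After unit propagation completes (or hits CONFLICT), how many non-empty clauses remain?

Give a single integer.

unit clause [1] forces x1=T; simplify:
  drop -1 from [3, -1, 2] -> [3, 2]
  satisfied 1 clause(s); 4 remain; assigned so far: [1]
unit clause [3] forces x3=T; simplify:
  drop -3 from [-3, -2, -5] -> [-2, -5]
  satisfied 2 clause(s); 2 remain; assigned so far: [1, 3]

Answer: 2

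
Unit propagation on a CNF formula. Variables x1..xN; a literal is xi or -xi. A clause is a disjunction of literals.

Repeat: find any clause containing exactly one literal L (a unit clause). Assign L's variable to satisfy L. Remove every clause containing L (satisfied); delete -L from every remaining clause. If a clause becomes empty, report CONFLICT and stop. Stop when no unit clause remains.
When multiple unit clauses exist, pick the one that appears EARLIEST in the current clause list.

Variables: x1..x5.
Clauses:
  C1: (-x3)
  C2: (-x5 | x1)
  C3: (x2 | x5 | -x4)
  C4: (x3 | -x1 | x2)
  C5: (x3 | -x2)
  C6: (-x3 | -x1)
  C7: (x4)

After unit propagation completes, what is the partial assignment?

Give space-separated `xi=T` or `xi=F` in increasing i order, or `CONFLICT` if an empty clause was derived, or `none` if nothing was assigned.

Answer: CONFLICT

Derivation:
unit clause [-3] forces x3=F; simplify:
  drop 3 from [3, -1, 2] -> [-1, 2]
  drop 3 from [3, -2] -> [-2]
  satisfied 2 clause(s); 5 remain; assigned so far: [3]
unit clause [-2] forces x2=F; simplify:
  drop 2 from [2, 5, -4] -> [5, -4]
  drop 2 from [-1, 2] -> [-1]
  satisfied 1 clause(s); 4 remain; assigned so far: [2, 3]
unit clause [-1] forces x1=F; simplify:
  drop 1 from [-5, 1] -> [-5]
  satisfied 1 clause(s); 3 remain; assigned so far: [1, 2, 3]
unit clause [-5] forces x5=F; simplify:
  drop 5 from [5, -4] -> [-4]
  satisfied 1 clause(s); 2 remain; assigned so far: [1, 2, 3, 5]
unit clause [-4] forces x4=F; simplify:
  drop 4 from [4] -> [] (empty!)
  satisfied 1 clause(s); 1 remain; assigned so far: [1, 2, 3, 4, 5]
CONFLICT (empty clause)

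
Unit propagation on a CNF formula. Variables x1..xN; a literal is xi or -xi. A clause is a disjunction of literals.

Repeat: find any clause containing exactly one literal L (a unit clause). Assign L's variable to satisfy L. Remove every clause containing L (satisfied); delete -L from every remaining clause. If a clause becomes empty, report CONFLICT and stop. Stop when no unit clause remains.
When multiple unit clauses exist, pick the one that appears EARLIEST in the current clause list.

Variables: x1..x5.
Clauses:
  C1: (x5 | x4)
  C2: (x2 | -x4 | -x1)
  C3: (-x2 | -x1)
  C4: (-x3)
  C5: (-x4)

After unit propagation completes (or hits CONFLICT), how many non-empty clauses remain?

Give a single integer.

unit clause [-3] forces x3=F; simplify:
  satisfied 1 clause(s); 4 remain; assigned so far: [3]
unit clause [-4] forces x4=F; simplify:
  drop 4 from [5, 4] -> [5]
  satisfied 2 clause(s); 2 remain; assigned so far: [3, 4]
unit clause [5] forces x5=T; simplify:
  satisfied 1 clause(s); 1 remain; assigned so far: [3, 4, 5]

Answer: 1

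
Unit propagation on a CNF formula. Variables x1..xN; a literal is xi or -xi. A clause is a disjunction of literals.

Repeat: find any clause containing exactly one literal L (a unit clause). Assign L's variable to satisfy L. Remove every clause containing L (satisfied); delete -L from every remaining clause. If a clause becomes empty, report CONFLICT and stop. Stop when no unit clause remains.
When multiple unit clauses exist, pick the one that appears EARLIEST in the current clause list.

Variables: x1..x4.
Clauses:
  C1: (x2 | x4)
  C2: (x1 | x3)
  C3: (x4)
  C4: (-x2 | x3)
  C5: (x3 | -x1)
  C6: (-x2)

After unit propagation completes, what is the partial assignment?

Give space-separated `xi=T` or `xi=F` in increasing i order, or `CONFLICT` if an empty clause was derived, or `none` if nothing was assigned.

Answer: x2=F x4=T

Derivation:
unit clause [4] forces x4=T; simplify:
  satisfied 2 clause(s); 4 remain; assigned so far: [4]
unit clause [-2] forces x2=F; simplify:
  satisfied 2 clause(s); 2 remain; assigned so far: [2, 4]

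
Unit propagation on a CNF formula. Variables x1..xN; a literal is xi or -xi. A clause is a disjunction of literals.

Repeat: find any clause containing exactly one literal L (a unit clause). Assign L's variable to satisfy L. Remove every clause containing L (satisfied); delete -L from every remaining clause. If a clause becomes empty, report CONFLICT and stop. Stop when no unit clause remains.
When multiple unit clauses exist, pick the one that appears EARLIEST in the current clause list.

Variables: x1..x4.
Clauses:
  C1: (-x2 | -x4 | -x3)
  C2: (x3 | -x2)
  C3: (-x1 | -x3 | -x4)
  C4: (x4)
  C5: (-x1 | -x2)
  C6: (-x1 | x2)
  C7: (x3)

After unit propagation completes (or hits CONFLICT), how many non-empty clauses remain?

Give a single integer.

unit clause [4] forces x4=T; simplify:
  drop -4 from [-2, -4, -3] -> [-2, -3]
  drop -4 from [-1, -3, -4] -> [-1, -3]
  satisfied 1 clause(s); 6 remain; assigned so far: [4]
unit clause [3] forces x3=T; simplify:
  drop -3 from [-2, -3] -> [-2]
  drop -3 from [-1, -3] -> [-1]
  satisfied 2 clause(s); 4 remain; assigned so far: [3, 4]
unit clause [-2] forces x2=F; simplify:
  drop 2 from [-1, 2] -> [-1]
  satisfied 2 clause(s); 2 remain; assigned so far: [2, 3, 4]
unit clause [-1] forces x1=F; simplify:
  satisfied 2 clause(s); 0 remain; assigned so far: [1, 2, 3, 4]

Answer: 0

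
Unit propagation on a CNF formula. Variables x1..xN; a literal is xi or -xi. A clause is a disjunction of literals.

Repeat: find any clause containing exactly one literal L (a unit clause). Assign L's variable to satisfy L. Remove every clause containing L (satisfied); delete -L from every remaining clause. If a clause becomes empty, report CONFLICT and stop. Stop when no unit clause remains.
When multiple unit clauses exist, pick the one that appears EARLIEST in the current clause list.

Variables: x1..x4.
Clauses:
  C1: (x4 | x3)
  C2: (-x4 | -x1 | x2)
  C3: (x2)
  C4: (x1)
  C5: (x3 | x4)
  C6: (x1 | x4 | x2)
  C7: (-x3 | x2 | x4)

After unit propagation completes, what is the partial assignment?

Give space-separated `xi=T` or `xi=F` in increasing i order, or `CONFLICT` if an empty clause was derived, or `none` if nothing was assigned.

Answer: x1=T x2=T

Derivation:
unit clause [2] forces x2=T; simplify:
  satisfied 4 clause(s); 3 remain; assigned so far: [2]
unit clause [1] forces x1=T; simplify:
  satisfied 1 clause(s); 2 remain; assigned so far: [1, 2]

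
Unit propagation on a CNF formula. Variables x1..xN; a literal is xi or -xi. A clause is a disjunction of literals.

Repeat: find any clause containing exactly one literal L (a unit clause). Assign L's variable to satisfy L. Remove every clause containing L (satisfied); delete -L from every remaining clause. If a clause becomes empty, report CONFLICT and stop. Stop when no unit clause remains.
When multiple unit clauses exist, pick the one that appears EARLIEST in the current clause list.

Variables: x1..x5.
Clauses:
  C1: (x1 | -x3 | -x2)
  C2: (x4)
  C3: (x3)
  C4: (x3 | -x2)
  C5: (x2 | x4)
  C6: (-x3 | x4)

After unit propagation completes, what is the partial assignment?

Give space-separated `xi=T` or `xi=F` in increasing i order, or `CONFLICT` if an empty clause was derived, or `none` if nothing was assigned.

Answer: x3=T x4=T

Derivation:
unit clause [4] forces x4=T; simplify:
  satisfied 3 clause(s); 3 remain; assigned so far: [4]
unit clause [3] forces x3=T; simplify:
  drop -3 from [1, -3, -2] -> [1, -2]
  satisfied 2 clause(s); 1 remain; assigned so far: [3, 4]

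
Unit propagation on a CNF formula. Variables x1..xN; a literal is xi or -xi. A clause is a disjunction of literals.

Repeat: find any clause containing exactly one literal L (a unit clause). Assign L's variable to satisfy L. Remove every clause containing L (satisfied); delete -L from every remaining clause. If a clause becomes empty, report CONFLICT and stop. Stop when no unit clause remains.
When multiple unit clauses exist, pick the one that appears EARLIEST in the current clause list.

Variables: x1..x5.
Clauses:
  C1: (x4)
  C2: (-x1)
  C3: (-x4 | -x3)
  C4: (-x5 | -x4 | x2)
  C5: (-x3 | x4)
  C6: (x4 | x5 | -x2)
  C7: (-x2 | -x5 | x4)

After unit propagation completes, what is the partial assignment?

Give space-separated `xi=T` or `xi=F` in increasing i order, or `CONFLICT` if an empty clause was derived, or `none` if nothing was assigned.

Answer: x1=F x3=F x4=T

Derivation:
unit clause [4] forces x4=T; simplify:
  drop -4 from [-4, -3] -> [-3]
  drop -4 from [-5, -4, 2] -> [-5, 2]
  satisfied 4 clause(s); 3 remain; assigned so far: [4]
unit clause [-1] forces x1=F; simplify:
  satisfied 1 clause(s); 2 remain; assigned so far: [1, 4]
unit clause [-3] forces x3=F; simplify:
  satisfied 1 clause(s); 1 remain; assigned so far: [1, 3, 4]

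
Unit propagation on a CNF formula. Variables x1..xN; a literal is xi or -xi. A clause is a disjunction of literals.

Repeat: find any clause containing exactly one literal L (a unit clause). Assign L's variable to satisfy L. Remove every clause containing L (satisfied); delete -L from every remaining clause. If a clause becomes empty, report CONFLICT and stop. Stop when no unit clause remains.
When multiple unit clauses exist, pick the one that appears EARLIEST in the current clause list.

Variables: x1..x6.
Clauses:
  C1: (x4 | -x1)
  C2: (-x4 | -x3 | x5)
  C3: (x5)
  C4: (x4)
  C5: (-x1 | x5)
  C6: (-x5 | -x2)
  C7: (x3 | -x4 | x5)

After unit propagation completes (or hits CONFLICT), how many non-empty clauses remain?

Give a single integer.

unit clause [5] forces x5=T; simplify:
  drop -5 from [-5, -2] -> [-2]
  satisfied 4 clause(s); 3 remain; assigned so far: [5]
unit clause [4] forces x4=T; simplify:
  satisfied 2 clause(s); 1 remain; assigned so far: [4, 5]
unit clause [-2] forces x2=F; simplify:
  satisfied 1 clause(s); 0 remain; assigned so far: [2, 4, 5]

Answer: 0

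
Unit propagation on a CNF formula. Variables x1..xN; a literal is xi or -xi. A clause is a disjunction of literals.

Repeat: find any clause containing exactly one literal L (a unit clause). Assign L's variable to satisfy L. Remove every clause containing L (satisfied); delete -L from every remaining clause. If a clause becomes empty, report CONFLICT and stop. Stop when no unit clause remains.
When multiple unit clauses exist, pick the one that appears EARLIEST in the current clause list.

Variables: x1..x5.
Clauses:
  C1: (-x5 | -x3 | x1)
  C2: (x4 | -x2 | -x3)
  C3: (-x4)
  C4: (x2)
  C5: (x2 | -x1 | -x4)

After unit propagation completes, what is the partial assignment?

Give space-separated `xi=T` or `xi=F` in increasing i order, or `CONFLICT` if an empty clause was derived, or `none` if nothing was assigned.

Answer: x2=T x3=F x4=F

Derivation:
unit clause [-4] forces x4=F; simplify:
  drop 4 from [4, -2, -3] -> [-2, -3]
  satisfied 2 clause(s); 3 remain; assigned so far: [4]
unit clause [2] forces x2=T; simplify:
  drop -2 from [-2, -3] -> [-3]
  satisfied 1 clause(s); 2 remain; assigned so far: [2, 4]
unit clause [-3] forces x3=F; simplify:
  satisfied 2 clause(s); 0 remain; assigned so far: [2, 3, 4]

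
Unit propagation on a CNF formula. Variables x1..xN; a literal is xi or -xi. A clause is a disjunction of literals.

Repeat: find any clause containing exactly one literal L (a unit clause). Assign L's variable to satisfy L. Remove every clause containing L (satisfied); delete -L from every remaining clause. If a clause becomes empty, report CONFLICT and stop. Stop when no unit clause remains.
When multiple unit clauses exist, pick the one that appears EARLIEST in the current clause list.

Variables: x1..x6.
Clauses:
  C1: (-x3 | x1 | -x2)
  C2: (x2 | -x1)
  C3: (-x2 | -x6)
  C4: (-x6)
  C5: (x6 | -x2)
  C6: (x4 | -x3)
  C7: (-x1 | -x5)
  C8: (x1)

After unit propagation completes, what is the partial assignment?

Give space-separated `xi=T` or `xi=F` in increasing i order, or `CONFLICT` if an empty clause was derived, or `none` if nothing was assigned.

unit clause [-6] forces x6=F; simplify:
  drop 6 from [6, -2] -> [-2]
  satisfied 2 clause(s); 6 remain; assigned so far: [6]
unit clause [-2] forces x2=F; simplify:
  drop 2 from [2, -1] -> [-1]
  satisfied 2 clause(s); 4 remain; assigned so far: [2, 6]
unit clause [-1] forces x1=F; simplify:
  drop 1 from [1] -> [] (empty!)
  satisfied 2 clause(s); 2 remain; assigned so far: [1, 2, 6]
CONFLICT (empty clause)

Answer: CONFLICT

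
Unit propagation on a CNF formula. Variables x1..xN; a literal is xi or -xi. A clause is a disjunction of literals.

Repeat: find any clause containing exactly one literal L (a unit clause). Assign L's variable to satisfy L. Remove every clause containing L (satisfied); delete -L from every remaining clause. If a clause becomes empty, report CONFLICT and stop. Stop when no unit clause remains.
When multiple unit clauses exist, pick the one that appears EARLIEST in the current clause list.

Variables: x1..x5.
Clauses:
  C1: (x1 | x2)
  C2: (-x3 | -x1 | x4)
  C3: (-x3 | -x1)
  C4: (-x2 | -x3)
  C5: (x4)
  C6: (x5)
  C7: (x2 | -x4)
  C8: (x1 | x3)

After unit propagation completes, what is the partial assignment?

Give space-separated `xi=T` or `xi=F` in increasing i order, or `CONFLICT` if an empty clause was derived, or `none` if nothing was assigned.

unit clause [4] forces x4=T; simplify:
  drop -4 from [2, -4] -> [2]
  satisfied 2 clause(s); 6 remain; assigned so far: [4]
unit clause [5] forces x5=T; simplify:
  satisfied 1 clause(s); 5 remain; assigned so far: [4, 5]
unit clause [2] forces x2=T; simplify:
  drop -2 from [-2, -3] -> [-3]
  satisfied 2 clause(s); 3 remain; assigned so far: [2, 4, 5]
unit clause [-3] forces x3=F; simplify:
  drop 3 from [1, 3] -> [1]
  satisfied 2 clause(s); 1 remain; assigned so far: [2, 3, 4, 5]
unit clause [1] forces x1=T; simplify:
  satisfied 1 clause(s); 0 remain; assigned so far: [1, 2, 3, 4, 5]

Answer: x1=T x2=T x3=F x4=T x5=T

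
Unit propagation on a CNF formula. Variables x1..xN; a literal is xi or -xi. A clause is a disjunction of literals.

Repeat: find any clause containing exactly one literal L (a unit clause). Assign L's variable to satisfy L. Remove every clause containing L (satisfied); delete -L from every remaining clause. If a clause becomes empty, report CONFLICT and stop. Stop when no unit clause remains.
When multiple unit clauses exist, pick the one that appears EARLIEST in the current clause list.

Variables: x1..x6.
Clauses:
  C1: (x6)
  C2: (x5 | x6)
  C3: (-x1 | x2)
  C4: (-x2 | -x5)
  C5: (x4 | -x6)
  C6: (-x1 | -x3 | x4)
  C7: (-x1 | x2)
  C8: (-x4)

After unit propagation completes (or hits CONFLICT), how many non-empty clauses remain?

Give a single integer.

unit clause [6] forces x6=T; simplify:
  drop -6 from [4, -6] -> [4]
  satisfied 2 clause(s); 6 remain; assigned so far: [6]
unit clause [4] forces x4=T; simplify:
  drop -4 from [-4] -> [] (empty!)
  satisfied 2 clause(s); 4 remain; assigned so far: [4, 6]
CONFLICT (empty clause)

Answer: 3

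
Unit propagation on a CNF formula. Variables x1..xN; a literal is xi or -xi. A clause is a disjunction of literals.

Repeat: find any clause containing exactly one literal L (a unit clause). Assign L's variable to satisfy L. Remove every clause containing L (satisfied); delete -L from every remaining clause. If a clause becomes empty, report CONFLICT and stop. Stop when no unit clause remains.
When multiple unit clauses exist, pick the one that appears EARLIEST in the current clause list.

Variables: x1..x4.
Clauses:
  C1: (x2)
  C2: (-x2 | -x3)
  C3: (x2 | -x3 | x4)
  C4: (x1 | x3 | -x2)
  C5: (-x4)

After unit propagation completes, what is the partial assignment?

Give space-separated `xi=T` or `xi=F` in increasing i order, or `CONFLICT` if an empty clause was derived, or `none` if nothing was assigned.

unit clause [2] forces x2=T; simplify:
  drop -2 from [-2, -3] -> [-3]
  drop -2 from [1, 3, -2] -> [1, 3]
  satisfied 2 clause(s); 3 remain; assigned so far: [2]
unit clause [-3] forces x3=F; simplify:
  drop 3 from [1, 3] -> [1]
  satisfied 1 clause(s); 2 remain; assigned so far: [2, 3]
unit clause [1] forces x1=T; simplify:
  satisfied 1 clause(s); 1 remain; assigned so far: [1, 2, 3]
unit clause [-4] forces x4=F; simplify:
  satisfied 1 clause(s); 0 remain; assigned so far: [1, 2, 3, 4]

Answer: x1=T x2=T x3=F x4=F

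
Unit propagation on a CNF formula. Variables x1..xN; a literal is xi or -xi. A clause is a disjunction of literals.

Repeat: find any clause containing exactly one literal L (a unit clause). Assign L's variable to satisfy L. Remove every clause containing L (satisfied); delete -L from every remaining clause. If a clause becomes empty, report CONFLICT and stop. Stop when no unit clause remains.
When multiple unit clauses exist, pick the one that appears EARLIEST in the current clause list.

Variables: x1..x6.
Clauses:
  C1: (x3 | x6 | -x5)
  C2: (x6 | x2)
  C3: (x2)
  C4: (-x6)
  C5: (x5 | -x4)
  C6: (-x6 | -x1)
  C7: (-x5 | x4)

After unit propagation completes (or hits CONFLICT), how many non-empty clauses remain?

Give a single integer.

unit clause [2] forces x2=T; simplify:
  satisfied 2 clause(s); 5 remain; assigned so far: [2]
unit clause [-6] forces x6=F; simplify:
  drop 6 from [3, 6, -5] -> [3, -5]
  satisfied 2 clause(s); 3 remain; assigned so far: [2, 6]

Answer: 3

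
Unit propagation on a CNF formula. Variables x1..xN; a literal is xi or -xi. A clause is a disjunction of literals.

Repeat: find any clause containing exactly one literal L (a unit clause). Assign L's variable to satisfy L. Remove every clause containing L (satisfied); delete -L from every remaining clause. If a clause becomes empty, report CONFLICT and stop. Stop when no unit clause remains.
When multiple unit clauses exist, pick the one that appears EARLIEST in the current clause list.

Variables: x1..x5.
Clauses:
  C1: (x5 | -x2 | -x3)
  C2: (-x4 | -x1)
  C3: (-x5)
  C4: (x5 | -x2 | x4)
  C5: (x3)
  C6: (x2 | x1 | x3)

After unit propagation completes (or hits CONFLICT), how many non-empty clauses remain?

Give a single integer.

unit clause [-5] forces x5=F; simplify:
  drop 5 from [5, -2, -3] -> [-2, -3]
  drop 5 from [5, -2, 4] -> [-2, 4]
  satisfied 1 clause(s); 5 remain; assigned so far: [5]
unit clause [3] forces x3=T; simplify:
  drop -3 from [-2, -3] -> [-2]
  satisfied 2 clause(s); 3 remain; assigned so far: [3, 5]
unit clause [-2] forces x2=F; simplify:
  satisfied 2 clause(s); 1 remain; assigned so far: [2, 3, 5]

Answer: 1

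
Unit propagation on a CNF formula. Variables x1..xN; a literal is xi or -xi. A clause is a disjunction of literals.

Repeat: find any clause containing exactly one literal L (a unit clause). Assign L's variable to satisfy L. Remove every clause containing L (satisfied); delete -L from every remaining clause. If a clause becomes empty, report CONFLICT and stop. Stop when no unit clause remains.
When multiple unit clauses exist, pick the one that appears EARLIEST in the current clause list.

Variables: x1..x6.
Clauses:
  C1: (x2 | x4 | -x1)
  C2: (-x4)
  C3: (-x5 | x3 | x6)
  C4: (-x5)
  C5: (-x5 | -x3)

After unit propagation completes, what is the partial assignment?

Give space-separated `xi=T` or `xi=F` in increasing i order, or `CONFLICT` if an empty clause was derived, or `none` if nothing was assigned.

Answer: x4=F x5=F

Derivation:
unit clause [-4] forces x4=F; simplify:
  drop 4 from [2, 4, -1] -> [2, -1]
  satisfied 1 clause(s); 4 remain; assigned so far: [4]
unit clause [-5] forces x5=F; simplify:
  satisfied 3 clause(s); 1 remain; assigned so far: [4, 5]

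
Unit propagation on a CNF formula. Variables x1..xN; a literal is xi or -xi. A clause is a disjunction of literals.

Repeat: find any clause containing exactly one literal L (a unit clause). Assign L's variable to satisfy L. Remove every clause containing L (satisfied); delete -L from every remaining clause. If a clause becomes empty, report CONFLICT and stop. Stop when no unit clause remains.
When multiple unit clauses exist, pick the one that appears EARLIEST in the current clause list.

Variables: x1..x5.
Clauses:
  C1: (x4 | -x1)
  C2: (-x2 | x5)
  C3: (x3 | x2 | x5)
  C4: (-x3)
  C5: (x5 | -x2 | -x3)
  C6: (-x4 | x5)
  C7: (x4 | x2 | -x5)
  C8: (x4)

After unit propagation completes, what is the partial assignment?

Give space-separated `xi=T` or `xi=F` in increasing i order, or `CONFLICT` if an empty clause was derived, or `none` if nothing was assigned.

Answer: x3=F x4=T x5=T

Derivation:
unit clause [-3] forces x3=F; simplify:
  drop 3 from [3, 2, 5] -> [2, 5]
  satisfied 2 clause(s); 6 remain; assigned so far: [3]
unit clause [4] forces x4=T; simplify:
  drop -4 from [-4, 5] -> [5]
  satisfied 3 clause(s); 3 remain; assigned so far: [3, 4]
unit clause [5] forces x5=T; simplify:
  satisfied 3 clause(s); 0 remain; assigned so far: [3, 4, 5]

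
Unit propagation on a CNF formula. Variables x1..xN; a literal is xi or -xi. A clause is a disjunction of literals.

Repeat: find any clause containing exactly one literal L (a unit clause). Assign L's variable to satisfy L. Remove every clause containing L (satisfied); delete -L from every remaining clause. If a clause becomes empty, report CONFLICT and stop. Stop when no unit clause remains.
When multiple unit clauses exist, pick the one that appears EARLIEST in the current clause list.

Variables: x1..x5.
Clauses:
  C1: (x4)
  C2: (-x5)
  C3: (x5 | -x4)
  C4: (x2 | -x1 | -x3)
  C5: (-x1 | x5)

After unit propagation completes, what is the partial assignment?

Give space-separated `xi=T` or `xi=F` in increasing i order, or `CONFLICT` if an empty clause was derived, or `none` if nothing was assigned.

unit clause [4] forces x4=T; simplify:
  drop -4 from [5, -4] -> [5]
  satisfied 1 clause(s); 4 remain; assigned so far: [4]
unit clause [-5] forces x5=F; simplify:
  drop 5 from [5] -> [] (empty!)
  drop 5 from [-1, 5] -> [-1]
  satisfied 1 clause(s); 3 remain; assigned so far: [4, 5]
CONFLICT (empty clause)

Answer: CONFLICT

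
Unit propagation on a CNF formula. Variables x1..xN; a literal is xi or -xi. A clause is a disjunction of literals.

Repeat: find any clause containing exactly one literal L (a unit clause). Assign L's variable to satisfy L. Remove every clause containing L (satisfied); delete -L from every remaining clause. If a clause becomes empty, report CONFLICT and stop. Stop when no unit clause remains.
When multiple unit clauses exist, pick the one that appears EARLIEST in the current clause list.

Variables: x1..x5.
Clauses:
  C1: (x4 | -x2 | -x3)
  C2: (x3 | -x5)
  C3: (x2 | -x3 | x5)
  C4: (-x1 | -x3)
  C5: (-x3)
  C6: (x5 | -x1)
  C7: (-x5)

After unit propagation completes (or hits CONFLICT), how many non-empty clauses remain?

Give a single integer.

Answer: 0

Derivation:
unit clause [-3] forces x3=F; simplify:
  drop 3 from [3, -5] -> [-5]
  satisfied 4 clause(s); 3 remain; assigned so far: [3]
unit clause [-5] forces x5=F; simplify:
  drop 5 from [5, -1] -> [-1]
  satisfied 2 clause(s); 1 remain; assigned so far: [3, 5]
unit clause [-1] forces x1=F; simplify:
  satisfied 1 clause(s); 0 remain; assigned so far: [1, 3, 5]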